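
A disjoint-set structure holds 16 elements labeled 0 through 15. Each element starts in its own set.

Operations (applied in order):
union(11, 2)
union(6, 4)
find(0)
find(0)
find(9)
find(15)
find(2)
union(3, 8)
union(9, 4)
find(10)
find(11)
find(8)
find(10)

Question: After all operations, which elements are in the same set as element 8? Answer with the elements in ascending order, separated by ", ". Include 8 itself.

Answer: 3, 8

Derivation:
Step 1: union(11, 2) -> merged; set of 11 now {2, 11}
Step 2: union(6, 4) -> merged; set of 6 now {4, 6}
Step 3: find(0) -> no change; set of 0 is {0}
Step 4: find(0) -> no change; set of 0 is {0}
Step 5: find(9) -> no change; set of 9 is {9}
Step 6: find(15) -> no change; set of 15 is {15}
Step 7: find(2) -> no change; set of 2 is {2, 11}
Step 8: union(3, 8) -> merged; set of 3 now {3, 8}
Step 9: union(9, 4) -> merged; set of 9 now {4, 6, 9}
Step 10: find(10) -> no change; set of 10 is {10}
Step 11: find(11) -> no change; set of 11 is {2, 11}
Step 12: find(8) -> no change; set of 8 is {3, 8}
Step 13: find(10) -> no change; set of 10 is {10}
Component of 8: {3, 8}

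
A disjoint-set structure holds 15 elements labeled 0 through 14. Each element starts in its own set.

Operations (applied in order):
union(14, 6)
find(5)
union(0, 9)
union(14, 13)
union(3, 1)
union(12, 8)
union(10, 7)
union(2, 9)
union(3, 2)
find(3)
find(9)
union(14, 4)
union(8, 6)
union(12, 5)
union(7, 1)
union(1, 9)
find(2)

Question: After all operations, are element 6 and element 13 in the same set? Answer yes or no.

Answer: yes

Derivation:
Step 1: union(14, 6) -> merged; set of 14 now {6, 14}
Step 2: find(5) -> no change; set of 5 is {5}
Step 3: union(0, 9) -> merged; set of 0 now {0, 9}
Step 4: union(14, 13) -> merged; set of 14 now {6, 13, 14}
Step 5: union(3, 1) -> merged; set of 3 now {1, 3}
Step 6: union(12, 8) -> merged; set of 12 now {8, 12}
Step 7: union(10, 7) -> merged; set of 10 now {7, 10}
Step 8: union(2, 9) -> merged; set of 2 now {0, 2, 9}
Step 9: union(3, 2) -> merged; set of 3 now {0, 1, 2, 3, 9}
Step 10: find(3) -> no change; set of 3 is {0, 1, 2, 3, 9}
Step 11: find(9) -> no change; set of 9 is {0, 1, 2, 3, 9}
Step 12: union(14, 4) -> merged; set of 14 now {4, 6, 13, 14}
Step 13: union(8, 6) -> merged; set of 8 now {4, 6, 8, 12, 13, 14}
Step 14: union(12, 5) -> merged; set of 12 now {4, 5, 6, 8, 12, 13, 14}
Step 15: union(7, 1) -> merged; set of 7 now {0, 1, 2, 3, 7, 9, 10}
Step 16: union(1, 9) -> already same set; set of 1 now {0, 1, 2, 3, 7, 9, 10}
Step 17: find(2) -> no change; set of 2 is {0, 1, 2, 3, 7, 9, 10}
Set of 6: {4, 5, 6, 8, 12, 13, 14}; 13 is a member.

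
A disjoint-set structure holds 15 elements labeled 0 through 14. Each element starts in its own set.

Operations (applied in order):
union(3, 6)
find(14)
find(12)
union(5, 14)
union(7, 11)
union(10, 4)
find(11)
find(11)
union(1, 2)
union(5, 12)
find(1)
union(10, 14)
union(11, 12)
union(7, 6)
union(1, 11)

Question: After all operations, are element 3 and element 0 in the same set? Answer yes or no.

Answer: no

Derivation:
Step 1: union(3, 6) -> merged; set of 3 now {3, 6}
Step 2: find(14) -> no change; set of 14 is {14}
Step 3: find(12) -> no change; set of 12 is {12}
Step 4: union(5, 14) -> merged; set of 5 now {5, 14}
Step 5: union(7, 11) -> merged; set of 7 now {7, 11}
Step 6: union(10, 4) -> merged; set of 10 now {4, 10}
Step 7: find(11) -> no change; set of 11 is {7, 11}
Step 8: find(11) -> no change; set of 11 is {7, 11}
Step 9: union(1, 2) -> merged; set of 1 now {1, 2}
Step 10: union(5, 12) -> merged; set of 5 now {5, 12, 14}
Step 11: find(1) -> no change; set of 1 is {1, 2}
Step 12: union(10, 14) -> merged; set of 10 now {4, 5, 10, 12, 14}
Step 13: union(11, 12) -> merged; set of 11 now {4, 5, 7, 10, 11, 12, 14}
Step 14: union(7, 6) -> merged; set of 7 now {3, 4, 5, 6, 7, 10, 11, 12, 14}
Step 15: union(1, 11) -> merged; set of 1 now {1, 2, 3, 4, 5, 6, 7, 10, 11, 12, 14}
Set of 3: {1, 2, 3, 4, 5, 6, 7, 10, 11, 12, 14}; 0 is not a member.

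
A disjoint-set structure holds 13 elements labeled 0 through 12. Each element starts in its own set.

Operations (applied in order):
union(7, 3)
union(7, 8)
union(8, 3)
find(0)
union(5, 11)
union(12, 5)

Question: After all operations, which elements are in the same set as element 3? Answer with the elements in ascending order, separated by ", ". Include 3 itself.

Step 1: union(7, 3) -> merged; set of 7 now {3, 7}
Step 2: union(7, 8) -> merged; set of 7 now {3, 7, 8}
Step 3: union(8, 3) -> already same set; set of 8 now {3, 7, 8}
Step 4: find(0) -> no change; set of 0 is {0}
Step 5: union(5, 11) -> merged; set of 5 now {5, 11}
Step 6: union(12, 5) -> merged; set of 12 now {5, 11, 12}
Component of 3: {3, 7, 8}

Answer: 3, 7, 8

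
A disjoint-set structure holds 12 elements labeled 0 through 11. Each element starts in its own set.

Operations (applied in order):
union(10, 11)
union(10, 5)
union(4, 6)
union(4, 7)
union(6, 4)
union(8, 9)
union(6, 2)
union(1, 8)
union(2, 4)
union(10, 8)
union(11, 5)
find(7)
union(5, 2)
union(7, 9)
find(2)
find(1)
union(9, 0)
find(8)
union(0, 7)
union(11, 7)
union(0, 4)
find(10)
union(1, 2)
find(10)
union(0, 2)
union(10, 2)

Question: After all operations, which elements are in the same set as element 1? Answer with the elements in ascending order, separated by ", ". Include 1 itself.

Answer: 0, 1, 2, 4, 5, 6, 7, 8, 9, 10, 11

Derivation:
Step 1: union(10, 11) -> merged; set of 10 now {10, 11}
Step 2: union(10, 5) -> merged; set of 10 now {5, 10, 11}
Step 3: union(4, 6) -> merged; set of 4 now {4, 6}
Step 4: union(4, 7) -> merged; set of 4 now {4, 6, 7}
Step 5: union(6, 4) -> already same set; set of 6 now {4, 6, 7}
Step 6: union(8, 9) -> merged; set of 8 now {8, 9}
Step 7: union(6, 2) -> merged; set of 6 now {2, 4, 6, 7}
Step 8: union(1, 8) -> merged; set of 1 now {1, 8, 9}
Step 9: union(2, 4) -> already same set; set of 2 now {2, 4, 6, 7}
Step 10: union(10, 8) -> merged; set of 10 now {1, 5, 8, 9, 10, 11}
Step 11: union(11, 5) -> already same set; set of 11 now {1, 5, 8, 9, 10, 11}
Step 12: find(7) -> no change; set of 7 is {2, 4, 6, 7}
Step 13: union(5, 2) -> merged; set of 5 now {1, 2, 4, 5, 6, 7, 8, 9, 10, 11}
Step 14: union(7, 9) -> already same set; set of 7 now {1, 2, 4, 5, 6, 7, 8, 9, 10, 11}
Step 15: find(2) -> no change; set of 2 is {1, 2, 4, 5, 6, 7, 8, 9, 10, 11}
Step 16: find(1) -> no change; set of 1 is {1, 2, 4, 5, 6, 7, 8, 9, 10, 11}
Step 17: union(9, 0) -> merged; set of 9 now {0, 1, 2, 4, 5, 6, 7, 8, 9, 10, 11}
Step 18: find(8) -> no change; set of 8 is {0, 1, 2, 4, 5, 6, 7, 8, 9, 10, 11}
Step 19: union(0, 7) -> already same set; set of 0 now {0, 1, 2, 4, 5, 6, 7, 8, 9, 10, 11}
Step 20: union(11, 7) -> already same set; set of 11 now {0, 1, 2, 4, 5, 6, 7, 8, 9, 10, 11}
Step 21: union(0, 4) -> already same set; set of 0 now {0, 1, 2, 4, 5, 6, 7, 8, 9, 10, 11}
Step 22: find(10) -> no change; set of 10 is {0, 1, 2, 4, 5, 6, 7, 8, 9, 10, 11}
Step 23: union(1, 2) -> already same set; set of 1 now {0, 1, 2, 4, 5, 6, 7, 8, 9, 10, 11}
Step 24: find(10) -> no change; set of 10 is {0, 1, 2, 4, 5, 6, 7, 8, 9, 10, 11}
Step 25: union(0, 2) -> already same set; set of 0 now {0, 1, 2, 4, 5, 6, 7, 8, 9, 10, 11}
Step 26: union(10, 2) -> already same set; set of 10 now {0, 1, 2, 4, 5, 6, 7, 8, 9, 10, 11}
Component of 1: {0, 1, 2, 4, 5, 6, 7, 8, 9, 10, 11}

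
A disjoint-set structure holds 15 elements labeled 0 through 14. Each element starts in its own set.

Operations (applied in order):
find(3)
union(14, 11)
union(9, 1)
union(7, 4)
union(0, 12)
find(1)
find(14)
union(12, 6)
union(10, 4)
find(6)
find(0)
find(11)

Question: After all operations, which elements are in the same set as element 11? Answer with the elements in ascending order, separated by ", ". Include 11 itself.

Step 1: find(3) -> no change; set of 3 is {3}
Step 2: union(14, 11) -> merged; set of 14 now {11, 14}
Step 3: union(9, 1) -> merged; set of 9 now {1, 9}
Step 4: union(7, 4) -> merged; set of 7 now {4, 7}
Step 5: union(0, 12) -> merged; set of 0 now {0, 12}
Step 6: find(1) -> no change; set of 1 is {1, 9}
Step 7: find(14) -> no change; set of 14 is {11, 14}
Step 8: union(12, 6) -> merged; set of 12 now {0, 6, 12}
Step 9: union(10, 4) -> merged; set of 10 now {4, 7, 10}
Step 10: find(6) -> no change; set of 6 is {0, 6, 12}
Step 11: find(0) -> no change; set of 0 is {0, 6, 12}
Step 12: find(11) -> no change; set of 11 is {11, 14}
Component of 11: {11, 14}

Answer: 11, 14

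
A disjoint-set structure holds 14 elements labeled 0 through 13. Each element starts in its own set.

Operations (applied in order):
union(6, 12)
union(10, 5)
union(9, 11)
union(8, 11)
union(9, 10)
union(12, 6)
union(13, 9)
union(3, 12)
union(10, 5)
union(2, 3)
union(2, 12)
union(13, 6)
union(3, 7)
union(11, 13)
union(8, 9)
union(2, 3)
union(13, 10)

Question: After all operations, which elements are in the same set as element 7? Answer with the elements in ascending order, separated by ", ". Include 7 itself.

Step 1: union(6, 12) -> merged; set of 6 now {6, 12}
Step 2: union(10, 5) -> merged; set of 10 now {5, 10}
Step 3: union(9, 11) -> merged; set of 9 now {9, 11}
Step 4: union(8, 11) -> merged; set of 8 now {8, 9, 11}
Step 5: union(9, 10) -> merged; set of 9 now {5, 8, 9, 10, 11}
Step 6: union(12, 6) -> already same set; set of 12 now {6, 12}
Step 7: union(13, 9) -> merged; set of 13 now {5, 8, 9, 10, 11, 13}
Step 8: union(3, 12) -> merged; set of 3 now {3, 6, 12}
Step 9: union(10, 5) -> already same set; set of 10 now {5, 8, 9, 10, 11, 13}
Step 10: union(2, 3) -> merged; set of 2 now {2, 3, 6, 12}
Step 11: union(2, 12) -> already same set; set of 2 now {2, 3, 6, 12}
Step 12: union(13, 6) -> merged; set of 13 now {2, 3, 5, 6, 8, 9, 10, 11, 12, 13}
Step 13: union(3, 7) -> merged; set of 3 now {2, 3, 5, 6, 7, 8, 9, 10, 11, 12, 13}
Step 14: union(11, 13) -> already same set; set of 11 now {2, 3, 5, 6, 7, 8, 9, 10, 11, 12, 13}
Step 15: union(8, 9) -> already same set; set of 8 now {2, 3, 5, 6, 7, 8, 9, 10, 11, 12, 13}
Step 16: union(2, 3) -> already same set; set of 2 now {2, 3, 5, 6, 7, 8, 9, 10, 11, 12, 13}
Step 17: union(13, 10) -> already same set; set of 13 now {2, 3, 5, 6, 7, 8, 9, 10, 11, 12, 13}
Component of 7: {2, 3, 5, 6, 7, 8, 9, 10, 11, 12, 13}

Answer: 2, 3, 5, 6, 7, 8, 9, 10, 11, 12, 13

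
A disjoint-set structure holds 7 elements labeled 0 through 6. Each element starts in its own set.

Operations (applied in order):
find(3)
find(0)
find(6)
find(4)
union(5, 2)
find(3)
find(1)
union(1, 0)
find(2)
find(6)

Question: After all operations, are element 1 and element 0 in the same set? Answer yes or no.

Answer: yes

Derivation:
Step 1: find(3) -> no change; set of 3 is {3}
Step 2: find(0) -> no change; set of 0 is {0}
Step 3: find(6) -> no change; set of 6 is {6}
Step 4: find(4) -> no change; set of 4 is {4}
Step 5: union(5, 2) -> merged; set of 5 now {2, 5}
Step 6: find(3) -> no change; set of 3 is {3}
Step 7: find(1) -> no change; set of 1 is {1}
Step 8: union(1, 0) -> merged; set of 1 now {0, 1}
Step 9: find(2) -> no change; set of 2 is {2, 5}
Step 10: find(6) -> no change; set of 6 is {6}
Set of 1: {0, 1}; 0 is a member.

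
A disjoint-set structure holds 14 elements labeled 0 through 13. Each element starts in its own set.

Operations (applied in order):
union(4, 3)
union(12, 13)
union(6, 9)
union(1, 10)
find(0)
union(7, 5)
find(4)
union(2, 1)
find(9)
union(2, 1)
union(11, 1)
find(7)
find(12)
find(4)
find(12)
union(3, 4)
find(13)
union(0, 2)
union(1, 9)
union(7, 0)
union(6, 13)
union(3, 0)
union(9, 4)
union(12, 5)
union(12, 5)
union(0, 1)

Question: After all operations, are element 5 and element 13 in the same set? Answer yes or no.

Answer: yes

Derivation:
Step 1: union(4, 3) -> merged; set of 4 now {3, 4}
Step 2: union(12, 13) -> merged; set of 12 now {12, 13}
Step 3: union(6, 9) -> merged; set of 6 now {6, 9}
Step 4: union(1, 10) -> merged; set of 1 now {1, 10}
Step 5: find(0) -> no change; set of 0 is {0}
Step 6: union(7, 5) -> merged; set of 7 now {5, 7}
Step 7: find(4) -> no change; set of 4 is {3, 4}
Step 8: union(2, 1) -> merged; set of 2 now {1, 2, 10}
Step 9: find(9) -> no change; set of 9 is {6, 9}
Step 10: union(2, 1) -> already same set; set of 2 now {1, 2, 10}
Step 11: union(11, 1) -> merged; set of 11 now {1, 2, 10, 11}
Step 12: find(7) -> no change; set of 7 is {5, 7}
Step 13: find(12) -> no change; set of 12 is {12, 13}
Step 14: find(4) -> no change; set of 4 is {3, 4}
Step 15: find(12) -> no change; set of 12 is {12, 13}
Step 16: union(3, 4) -> already same set; set of 3 now {3, 4}
Step 17: find(13) -> no change; set of 13 is {12, 13}
Step 18: union(0, 2) -> merged; set of 0 now {0, 1, 2, 10, 11}
Step 19: union(1, 9) -> merged; set of 1 now {0, 1, 2, 6, 9, 10, 11}
Step 20: union(7, 0) -> merged; set of 7 now {0, 1, 2, 5, 6, 7, 9, 10, 11}
Step 21: union(6, 13) -> merged; set of 6 now {0, 1, 2, 5, 6, 7, 9, 10, 11, 12, 13}
Step 22: union(3, 0) -> merged; set of 3 now {0, 1, 2, 3, 4, 5, 6, 7, 9, 10, 11, 12, 13}
Step 23: union(9, 4) -> already same set; set of 9 now {0, 1, 2, 3, 4, 5, 6, 7, 9, 10, 11, 12, 13}
Step 24: union(12, 5) -> already same set; set of 12 now {0, 1, 2, 3, 4, 5, 6, 7, 9, 10, 11, 12, 13}
Step 25: union(12, 5) -> already same set; set of 12 now {0, 1, 2, 3, 4, 5, 6, 7, 9, 10, 11, 12, 13}
Step 26: union(0, 1) -> already same set; set of 0 now {0, 1, 2, 3, 4, 5, 6, 7, 9, 10, 11, 12, 13}
Set of 5: {0, 1, 2, 3, 4, 5, 6, 7, 9, 10, 11, 12, 13}; 13 is a member.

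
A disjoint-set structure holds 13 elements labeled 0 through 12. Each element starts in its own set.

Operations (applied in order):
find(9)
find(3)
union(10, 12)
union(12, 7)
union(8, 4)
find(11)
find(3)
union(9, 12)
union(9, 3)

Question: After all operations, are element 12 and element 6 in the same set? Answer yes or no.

Answer: no

Derivation:
Step 1: find(9) -> no change; set of 9 is {9}
Step 2: find(3) -> no change; set of 3 is {3}
Step 3: union(10, 12) -> merged; set of 10 now {10, 12}
Step 4: union(12, 7) -> merged; set of 12 now {7, 10, 12}
Step 5: union(8, 4) -> merged; set of 8 now {4, 8}
Step 6: find(11) -> no change; set of 11 is {11}
Step 7: find(3) -> no change; set of 3 is {3}
Step 8: union(9, 12) -> merged; set of 9 now {7, 9, 10, 12}
Step 9: union(9, 3) -> merged; set of 9 now {3, 7, 9, 10, 12}
Set of 12: {3, 7, 9, 10, 12}; 6 is not a member.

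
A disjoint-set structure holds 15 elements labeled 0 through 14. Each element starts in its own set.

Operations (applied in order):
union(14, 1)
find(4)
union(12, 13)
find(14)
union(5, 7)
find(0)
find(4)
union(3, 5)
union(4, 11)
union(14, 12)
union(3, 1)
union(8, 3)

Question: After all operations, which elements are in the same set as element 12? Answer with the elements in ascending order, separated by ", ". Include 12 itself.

Answer: 1, 3, 5, 7, 8, 12, 13, 14

Derivation:
Step 1: union(14, 1) -> merged; set of 14 now {1, 14}
Step 2: find(4) -> no change; set of 4 is {4}
Step 3: union(12, 13) -> merged; set of 12 now {12, 13}
Step 4: find(14) -> no change; set of 14 is {1, 14}
Step 5: union(5, 7) -> merged; set of 5 now {5, 7}
Step 6: find(0) -> no change; set of 0 is {0}
Step 7: find(4) -> no change; set of 4 is {4}
Step 8: union(3, 5) -> merged; set of 3 now {3, 5, 7}
Step 9: union(4, 11) -> merged; set of 4 now {4, 11}
Step 10: union(14, 12) -> merged; set of 14 now {1, 12, 13, 14}
Step 11: union(3, 1) -> merged; set of 3 now {1, 3, 5, 7, 12, 13, 14}
Step 12: union(8, 3) -> merged; set of 8 now {1, 3, 5, 7, 8, 12, 13, 14}
Component of 12: {1, 3, 5, 7, 8, 12, 13, 14}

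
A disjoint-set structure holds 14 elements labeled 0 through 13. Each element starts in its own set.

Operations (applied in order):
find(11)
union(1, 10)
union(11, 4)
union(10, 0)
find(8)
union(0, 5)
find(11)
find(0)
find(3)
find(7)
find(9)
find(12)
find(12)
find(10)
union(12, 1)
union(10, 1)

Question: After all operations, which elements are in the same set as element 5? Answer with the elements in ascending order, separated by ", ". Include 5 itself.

Step 1: find(11) -> no change; set of 11 is {11}
Step 2: union(1, 10) -> merged; set of 1 now {1, 10}
Step 3: union(11, 4) -> merged; set of 11 now {4, 11}
Step 4: union(10, 0) -> merged; set of 10 now {0, 1, 10}
Step 5: find(8) -> no change; set of 8 is {8}
Step 6: union(0, 5) -> merged; set of 0 now {0, 1, 5, 10}
Step 7: find(11) -> no change; set of 11 is {4, 11}
Step 8: find(0) -> no change; set of 0 is {0, 1, 5, 10}
Step 9: find(3) -> no change; set of 3 is {3}
Step 10: find(7) -> no change; set of 7 is {7}
Step 11: find(9) -> no change; set of 9 is {9}
Step 12: find(12) -> no change; set of 12 is {12}
Step 13: find(12) -> no change; set of 12 is {12}
Step 14: find(10) -> no change; set of 10 is {0, 1, 5, 10}
Step 15: union(12, 1) -> merged; set of 12 now {0, 1, 5, 10, 12}
Step 16: union(10, 1) -> already same set; set of 10 now {0, 1, 5, 10, 12}
Component of 5: {0, 1, 5, 10, 12}

Answer: 0, 1, 5, 10, 12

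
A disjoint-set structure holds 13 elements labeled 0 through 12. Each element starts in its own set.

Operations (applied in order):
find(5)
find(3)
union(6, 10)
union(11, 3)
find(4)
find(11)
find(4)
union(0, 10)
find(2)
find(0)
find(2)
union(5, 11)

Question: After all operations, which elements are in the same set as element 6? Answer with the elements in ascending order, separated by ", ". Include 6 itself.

Step 1: find(5) -> no change; set of 5 is {5}
Step 2: find(3) -> no change; set of 3 is {3}
Step 3: union(6, 10) -> merged; set of 6 now {6, 10}
Step 4: union(11, 3) -> merged; set of 11 now {3, 11}
Step 5: find(4) -> no change; set of 4 is {4}
Step 6: find(11) -> no change; set of 11 is {3, 11}
Step 7: find(4) -> no change; set of 4 is {4}
Step 8: union(0, 10) -> merged; set of 0 now {0, 6, 10}
Step 9: find(2) -> no change; set of 2 is {2}
Step 10: find(0) -> no change; set of 0 is {0, 6, 10}
Step 11: find(2) -> no change; set of 2 is {2}
Step 12: union(5, 11) -> merged; set of 5 now {3, 5, 11}
Component of 6: {0, 6, 10}

Answer: 0, 6, 10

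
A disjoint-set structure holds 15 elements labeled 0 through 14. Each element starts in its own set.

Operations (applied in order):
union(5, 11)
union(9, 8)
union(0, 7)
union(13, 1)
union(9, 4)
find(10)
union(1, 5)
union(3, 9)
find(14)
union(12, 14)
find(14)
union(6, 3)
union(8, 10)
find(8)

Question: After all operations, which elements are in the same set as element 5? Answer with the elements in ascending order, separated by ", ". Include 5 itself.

Answer: 1, 5, 11, 13

Derivation:
Step 1: union(5, 11) -> merged; set of 5 now {5, 11}
Step 2: union(9, 8) -> merged; set of 9 now {8, 9}
Step 3: union(0, 7) -> merged; set of 0 now {0, 7}
Step 4: union(13, 1) -> merged; set of 13 now {1, 13}
Step 5: union(9, 4) -> merged; set of 9 now {4, 8, 9}
Step 6: find(10) -> no change; set of 10 is {10}
Step 7: union(1, 5) -> merged; set of 1 now {1, 5, 11, 13}
Step 8: union(3, 9) -> merged; set of 3 now {3, 4, 8, 9}
Step 9: find(14) -> no change; set of 14 is {14}
Step 10: union(12, 14) -> merged; set of 12 now {12, 14}
Step 11: find(14) -> no change; set of 14 is {12, 14}
Step 12: union(6, 3) -> merged; set of 6 now {3, 4, 6, 8, 9}
Step 13: union(8, 10) -> merged; set of 8 now {3, 4, 6, 8, 9, 10}
Step 14: find(8) -> no change; set of 8 is {3, 4, 6, 8, 9, 10}
Component of 5: {1, 5, 11, 13}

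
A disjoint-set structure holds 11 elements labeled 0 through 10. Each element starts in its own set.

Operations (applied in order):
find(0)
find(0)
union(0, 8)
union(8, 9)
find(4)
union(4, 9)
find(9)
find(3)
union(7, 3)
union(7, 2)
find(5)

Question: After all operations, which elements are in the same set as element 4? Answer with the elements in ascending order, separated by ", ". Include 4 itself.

Step 1: find(0) -> no change; set of 0 is {0}
Step 2: find(0) -> no change; set of 0 is {0}
Step 3: union(0, 8) -> merged; set of 0 now {0, 8}
Step 4: union(8, 9) -> merged; set of 8 now {0, 8, 9}
Step 5: find(4) -> no change; set of 4 is {4}
Step 6: union(4, 9) -> merged; set of 4 now {0, 4, 8, 9}
Step 7: find(9) -> no change; set of 9 is {0, 4, 8, 9}
Step 8: find(3) -> no change; set of 3 is {3}
Step 9: union(7, 3) -> merged; set of 7 now {3, 7}
Step 10: union(7, 2) -> merged; set of 7 now {2, 3, 7}
Step 11: find(5) -> no change; set of 5 is {5}
Component of 4: {0, 4, 8, 9}

Answer: 0, 4, 8, 9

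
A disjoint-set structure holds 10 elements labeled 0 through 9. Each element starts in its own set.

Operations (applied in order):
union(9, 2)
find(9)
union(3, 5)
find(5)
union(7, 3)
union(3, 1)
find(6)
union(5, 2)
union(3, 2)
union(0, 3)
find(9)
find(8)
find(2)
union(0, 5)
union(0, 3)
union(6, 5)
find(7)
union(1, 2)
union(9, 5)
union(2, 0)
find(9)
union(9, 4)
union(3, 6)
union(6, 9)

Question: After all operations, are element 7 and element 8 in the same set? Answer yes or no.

Answer: no

Derivation:
Step 1: union(9, 2) -> merged; set of 9 now {2, 9}
Step 2: find(9) -> no change; set of 9 is {2, 9}
Step 3: union(3, 5) -> merged; set of 3 now {3, 5}
Step 4: find(5) -> no change; set of 5 is {3, 5}
Step 5: union(7, 3) -> merged; set of 7 now {3, 5, 7}
Step 6: union(3, 1) -> merged; set of 3 now {1, 3, 5, 7}
Step 7: find(6) -> no change; set of 6 is {6}
Step 8: union(5, 2) -> merged; set of 5 now {1, 2, 3, 5, 7, 9}
Step 9: union(3, 2) -> already same set; set of 3 now {1, 2, 3, 5, 7, 9}
Step 10: union(0, 3) -> merged; set of 0 now {0, 1, 2, 3, 5, 7, 9}
Step 11: find(9) -> no change; set of 9 is {0, 1, 2, 3, 5, 7, 9}
Step 12: find(8) -> no change; set of 8 is {8}
Step 13: find(2) -> no change; set of 2 is {0, 1, 2, 3, 5, 7, 9}
Step 14: union(0, 5) -> already same set; set of 0 now {0, 1, 2, 3, 5, 7, 9}
Step 15: union(0, 3) -> already same set; set of 0 now {0, 1, 2, 3, 5, 7, 9}
Step 16: union(6, 5) -> merged; set of 6 now {0, 1, 2, 3, 5, 6, 7, 9}
Step 17: find(7) -> no change; set of 7 is {0, 1, 2, 3, 5, 6, 7, 9}
Step 18: union(1, 2) -> already same set; set of 1 now {0, 1, 2, 3, 5, 6, 7, 9}
Step 19: union(9, 5) -> already same set; set of 9 now {0, 1, 2, 3, 5, 6, 7, 9}
Step 20: union(2, 0) -> already same set; set of 2 now {0, 1, 2, 3, 5, 6, 7, 9}
Step 21: find(9) -> no change; set of 9 is {0, 1, 2, 3, 5, 6, 7, 9}
Step 22: union(9, 4) -> merged; set of 9 now {0, 1, 2, 3, 4, 5, 6, 7, 9}
Step 23: union(3, 6) -> already same set; set of 3 now {0, 1, 2, 3, 4, 5, 6, 7, 9}
Step 24: union(6, 9) -> already same set; set of 6 now {0, 1, 2, 3, 4, 5, 6, 7, 9}
Set of 7: {0, 1, 2, 3, 4, 5, 6, 7, 9}; 8 is not a member.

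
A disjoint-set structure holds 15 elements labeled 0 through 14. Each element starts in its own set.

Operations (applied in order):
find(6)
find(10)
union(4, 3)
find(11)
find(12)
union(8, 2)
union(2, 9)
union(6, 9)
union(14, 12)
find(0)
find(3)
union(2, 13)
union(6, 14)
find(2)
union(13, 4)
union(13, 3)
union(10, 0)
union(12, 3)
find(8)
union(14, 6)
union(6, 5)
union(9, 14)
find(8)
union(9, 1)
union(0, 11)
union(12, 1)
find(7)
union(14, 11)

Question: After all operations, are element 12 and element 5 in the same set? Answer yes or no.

Answer: yes

Derivation:
Step 1: find(6) -> no change; set of 6 is {6}
Step 2: find(10) -> no change; set of 10 is {10}
Step 3: union(4, 3) -> merged; set of 4 now {3, 4}
Step 4: find(11) -> no change; set of 11 is {11}
Step 5: find(12) -> no change; set of 12 is {12}
Step 6: union(8, 2) -> merged; set of 8 now {2, 8}
Step 7: union(2, 9) -> merged; set of 2 now {2, 8, 9}
Step 8: union(6, 9) -> merged; set of 6 now {2, 6, 8, 9}
Step 9: union(14, 12) -> merged; set of 14 now {12, 14}
Step 10: find(0) -> no change; set of 0 is {0}
Step 11: find(3) -> no change; set of 3 is {3, 4}
Step 12: union(2, 13) -> merged; set of 2 now {2, 6, 8, 9, 13}
Step 13: union(6, 14) -> merged; set of 6 now {2, 6, 8, 9, 12, 13, 14}
Step 14: find(2) -> no change; set of 2 is {2, 6, 8, 9, 12, 13, 14}
Step 15: union(13, 4) -> merged; set of 13 now {2, 3, 4, 6, 8, 9, 12, 13, 14}
Step 16: union(13, 3) -> already same set; set of 13 now {2, 3, 4, 6, 8, 9, 12, 13, 14}
Step 17: union(10, 0) -> merged; set of 10 now {0, 10}
Step 18: union(12, 3) -> already same set; set of 12 now {2, 3, 4, 6, 8, 9, 12, 13, 14}
Step 19: find(8) -> no change; set of 8 is {2, 3, 4, 6, 8, 9, 12, 13, 14}
Step 20: union(14, 6) -> already same set; set of 14 now {2, 3, 4, 6, 8, 9, 12, 13, 14}
Step 21: union(6, 5) -> merged; set of 6 now {2, 3, 4, 5, 6, 8, 9, 12, 13, 14}
Step 22: union(9, 14) -> already same set; set of 9 now {2, 3, 4, 5, 6, 8, 9, 12, 13, 14}
Step 23: find(8) -> no change; set of 8 is {2, 3, 4, 5, 6, 8, 9, 12, 13, 14}
Step 24: union(9, 1) -> merged; set of 9 now {1, 2, 3, 4, 5, 6, 8, 9, 12, 13, 14}
Step 25: union(0, 11) -> merged; set of 0 now {0, 10, 11}
Step 26: union(12, 1) -> already same set; set of 12 now {1, 2, 3, 4, 5, 6, 8, 9, 12, 13, 14}
Step 27: find(7) -> no change; set of 7 is {7}
Step 28: union(14, 11) -> merged; set of 14 now {0, 1, 2, 3, 4, 5, 6, 8, 9, 10, 11, 12, 13, 14}
Set of 12: {0, 1, 2, 3, 4, 5, 6, 8, 9, 10, 11, 12, 13, 14}; 5 is a member.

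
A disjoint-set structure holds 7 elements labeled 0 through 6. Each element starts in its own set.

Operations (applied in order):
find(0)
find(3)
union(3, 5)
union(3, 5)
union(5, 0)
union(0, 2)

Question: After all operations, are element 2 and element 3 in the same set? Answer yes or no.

Answer: yes

Derivation:
Step 1: find(0) -> no change; set of 0 is {0}
Step 2: find(3) -> no change; set of 3 is {3}
Step 3: union(3, 5) -> merged; set of 3 now {3, 5}
Step 4: union(3, 5) -> already same set; set of 3 now {3, 5}
Step 5: union(5, 0) -> merged; set of 5 now {0, 3, 5}
Step 6: union(0, 2) -> merged; set of 0 now {0, 2, 3, 5}
Set of 2: {0, 2, 3, 5}; 3 is a member.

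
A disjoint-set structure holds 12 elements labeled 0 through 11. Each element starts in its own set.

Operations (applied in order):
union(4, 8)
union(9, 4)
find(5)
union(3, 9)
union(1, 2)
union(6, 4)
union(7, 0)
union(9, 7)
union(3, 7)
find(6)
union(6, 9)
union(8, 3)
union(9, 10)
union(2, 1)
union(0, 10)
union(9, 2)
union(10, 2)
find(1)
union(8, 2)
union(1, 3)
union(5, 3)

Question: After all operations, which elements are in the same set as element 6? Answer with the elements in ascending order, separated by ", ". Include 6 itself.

Step 1: union(4, 8) -> merged; set of 4 now {4, 8}
Step 2: union(9, 4) -> merged; set of 9 now {4, 8, 9}
Step 3: find(5) -> no change; set of 5 is {5}
Step 4: union(3, 9) -> merged; set of 3 now {3, 4, 8, 9}
Step 5: union(1, 2) -> merged; set of 1 now {1, 2}
Step 6: union(6, 4) -> merged; set of 6 now {3, 4, 6, 8, 9}
Step 7: union(7, 0) -> merged; set of 7 now {0, 7}
Step 8: union(9, 7) -> merged; set of 9 now {0, 3, 4, 6, 7, 8, 9}
Step 9: union(3, 7) -> already same set; set of 3 now {0, 3, 4, 6, 7, 8, 9}
Step 10: find(6) -> no change; set of 6 is {0, 3, 4, 6, 7, 8, 9}
Step 11: union(6, 9) -> already same set; set of 6 now {0, 3, 4, 6, 7, 8, 9}
Step 12: union(8, 3) -> already same set; set of 8 now {0, 3, 4, 6, 7, 8, 9}
Step 13: union(9, 10) -> merged; set of 9 now {0, 3, 4, 6, 7, 8, 9, 10}
Step 14: union(2, 1) -> already same set; set of 2 now {1, 2}
Step 15: union(0, 10) -> already same set; set of 0 now {0, 3, 4, 6, 7, 8, 9, 10}
Step 16: union(9, 2) -> merged; set of 9 now {0, 1, 2, 3, 4, 6, 7, 8, 9, 10}
Step 17: union(10, 2) -> already same set; set of 10 now {0, 1, 2, 3, 4, 6, 7, 8, 9, 10}
Step 18: find(1) -> no change; set of 1 is {0, 1, 2, 3, 4, 6, 7, 8, 9, 10}
Step 19: union(8, 2) -> already same set; set of 8 now {0, 1, 2, 3, 4, 6, 7, 8, 9, 10}
Step 20: union(1, 3) -> already same set; set of 1 now {0, 1, 2, 3, 4, 6, 7, 8, 9, 10}
Step 21: union(5, 3) -> merged; set of 5 now {0, 1, 2, 3, 4, 5, 6, 7, 8, 9, 10}
Component of 6: {0, 1, 2, 3, 4, 5, 6, 7, 8, 9, 10}

Answer: 0, 1, 2, 3, 4, 5, 6, 7, 8, 9, 10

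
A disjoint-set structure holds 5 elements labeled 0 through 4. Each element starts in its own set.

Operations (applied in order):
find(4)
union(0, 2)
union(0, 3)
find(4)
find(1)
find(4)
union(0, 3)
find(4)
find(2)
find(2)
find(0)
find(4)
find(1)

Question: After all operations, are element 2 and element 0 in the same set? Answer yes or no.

Step 1: find(4) -> no change; set of 4 is {4}
Step 2: union(0, 2) -> merged; set of 0 now {0, 2}
Step 3: union(0, 3) -> merged; set of 0 now {0, 2, 3}
Step 4: find(4) -> no change; set of 4 is {4}
Step 5: find(1) -> no change; set of 1 is {1}
Step 6: find(4) -> no change; set of 4 is {4}
Step 7: union(0, 3) -> already same set; set of 0 now {0, 2, 3}
Step 8: find(4) -> no change; set of 4 is {4}
Step 9: find(2) -> no change; set of 2 is {0, 2, 3}
Step 10: find(2) -> no change; set of 2 is {0, 2, 3}
Step 11: find(0) -> no change; set of 0 is {0, 2, 3}
Step 12: find(4) -> no change; set of 4 is {4}
Step 13: find(1) -> no change; set of 1 is {1}
Set of 2: {0, 2, 3}; 0 is a member.

Answer: yes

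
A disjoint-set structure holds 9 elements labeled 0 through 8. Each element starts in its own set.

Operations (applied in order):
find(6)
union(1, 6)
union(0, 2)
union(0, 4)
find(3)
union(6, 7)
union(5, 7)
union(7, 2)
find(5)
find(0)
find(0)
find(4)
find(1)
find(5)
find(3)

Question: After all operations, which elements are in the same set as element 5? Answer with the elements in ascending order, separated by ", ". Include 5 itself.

Answer: 0, 1, 2, 4, 5, 6, 7

Derivation:
Step 1: find(6) -> no change; set of 6 is {6}
Step 2: union(1, 6) -> merged; set of 1 now {1, 6}
Step 3: union(0, 2) -> merged; set of 0 now {0, 2}
Step 4: union(0, 4) -> merged; set of 0 now {0, 2, 4}
Step 5: find(3) -> no change; set of 3 is {3}
Step 6: union(6, 7) -> merged; set of 6 now {1, 6, 7}
Step 7: union(5, 7) -> merged; set of 5 now {1, 5, 6, 7}
Step 8: union(7, 2) -> merged; set of 7 now {0, 1, 2, 4, 5, 6, 7}
Step 9: find(5) -> no change; set of 5 is {0, 1, 2, 4, 5, 6, 7}
Step 10: find(0) -> no change; set of 0 is {0, 1, 2, 4, 5, 6, 7}
Step 11: find(0) -> no change; set of 0 is {0, 1, 2, 4, 5, 6, 7}
Step 12: find(4) -> no change; set of 4 is {0, 1, 2, 4, 5, 6, 7}
Step 13: find(1) -> no change; set of 1 is {0, 1, 2, 4, 5, 6, 7}
Step 14: find(5) -> no change; set of 5 is {0, 1, 2, 4, 5, 6, 7}
Step 15: find(3) -> no change; set of 3 is {3}
Component of 5: {0, 1, 2, 4, 5, 6, 7}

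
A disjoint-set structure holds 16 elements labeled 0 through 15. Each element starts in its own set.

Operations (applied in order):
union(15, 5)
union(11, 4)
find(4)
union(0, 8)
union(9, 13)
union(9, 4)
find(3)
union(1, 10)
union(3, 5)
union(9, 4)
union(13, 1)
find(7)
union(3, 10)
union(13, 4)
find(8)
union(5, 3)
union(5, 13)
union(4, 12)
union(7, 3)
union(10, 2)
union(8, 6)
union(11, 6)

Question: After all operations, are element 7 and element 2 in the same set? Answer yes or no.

Answer: yes

Derivation:
Step 1: union(15, 5) -> merged; set of 15 now {5, 15}
Step 2: union(11, 4) -> merged; set of 11 now {4, 11}
Step 3: find(4) -> no change; set of 4 is {4, 11}
Step 4: union(0, 8) -> merged; set of 0 now {0, 8}
Step 5: union(9, 13) -> merged; set of 9 now {9, 13}
Step 6: union(9, 4) -> merged; set of 9 now {4, 9, 11, 13}
Step 7: find(3) -> no change; set of 3 is {3}
Step 8: union(1, 10) -> merged; set of 1 now {1, 10}
Step 9: union(3, 5) -> merged; set of 3 now {3, 5, 15}
Step 10: union(9, 4) -> already same set; set of 9 now {4, 9, 11, 13}
Step 11: union(13, 1) -> merged; set of 13 now {1, 4, 9, 10, 11, 13}
Step 12: find(7) -> no change; set of 7 is {7}
Step 13: union(3, 10) -> merged; set of 3 now {1, 3, 4, 5, 9, 10, 11, 13, 15}
Step 14: union(13, 4) -> already same set; set of 13 now {1, 3, 4, 5, 9, 10, 11, 13, 15}
Step 15: find(8) -> no change; set of 8 is {0, 8}
Step 16: union(5, 3) -> already same set; set of 5 now {1, 3, 4, 5, 9, 10, 11, 13, 15}
Step 17: union(5, 13) -> already same set; set of 5 now {1, 3, 4, 5, 9, 10, 11, 13, 15}
Step 18: union(4, 12) -> merged; set of 4 now {1, 3, 4, 5, 9, 10, 11, 12, 13, 15}
Step 19: union(7, 3) -> merged; set of 7 now {1, 3, 4, 5, 7, 9, 10, 11, 12, 13, 15}
Step 20: union(10, 2) -> merged; set of 10 now {1, 2, 3, 4, 5, 7, 9, 10, 11, 12, 13, 15}
Step 21: union(8, 6) -> merged; set of 8 now {0, 6, 8}
Step 22: union(11, 6) -> merged; set of 11 now {0, 1, 2, 3, 4, 5, 6, 7, 8, 9, 10, 11, 12, 13, 15}
Set of 7: {0, 1, 2, 3, 4, 5, 6, 7, 8, 9, 10, 11, 12, 13, 15}; 2 is a member.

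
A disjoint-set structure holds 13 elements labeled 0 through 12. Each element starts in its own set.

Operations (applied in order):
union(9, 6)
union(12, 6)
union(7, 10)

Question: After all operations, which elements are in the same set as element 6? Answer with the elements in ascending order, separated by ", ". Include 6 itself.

Answer: 6, 9, 12

Derivation:
Step 1: union(9, 6) -> merged; set of 9 now {6, 9}
Step 2: union(12, 6) -> merged; set of 12 now {6, 9, 12}
Step 3: union(7, 10) -> merged; set of 7 now {7, 10}
Component of 6: {6, 9, 12}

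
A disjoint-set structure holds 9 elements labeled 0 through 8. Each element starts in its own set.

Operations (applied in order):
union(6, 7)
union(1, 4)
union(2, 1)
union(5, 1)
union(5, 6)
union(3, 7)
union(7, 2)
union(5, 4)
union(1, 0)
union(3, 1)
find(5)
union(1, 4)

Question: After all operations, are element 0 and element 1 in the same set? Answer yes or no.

Answer: yes

Derivation:
Step 1: union(6, 7) -> merged; set of 6 now {6, 7}
Step 2: union(1, 4) -> merged; set of 1 now {1, 4}
Step 3: union(2, 1) -> merged; set of 2 now {1, 2, 4}
Step 4: union(5, 1) -> merged; set of 5 now {1, 2, 4, 5}
Step 5: union(5, 6) -> merged; set of 5 now {1, 2, 4, 5, 6, 7}
Step 6: union(3, 7) -> merged; set of 3 now {1, 2, 3, 4, 5, 6, 7}
Step 7: union(7, 2) -> already same set; set of 7 now {1, 2, 3, 4, 5, 6, 7}
Step 8: union(5, 4) -> already same set; set of 5 now {1, 2, 3, 4, 5, 6, 7}
Step 9: union(1, 0) -> merged; set of 1 now {0, 1, 2, 3, 4, 5, 6, 7}
Step 10: union(3, 1) -> already same set; set of 3 now {0, 1, 2, 3, 4, 5, 6, 7}
Step 11: find(5) -> no change; set of 5 is {0, 1, 2, 3, 4, 5, 6, 7}
Step 12: union(1, 4) -> already same set; set of 1 now {0, 1, 2, 3, 4, 5, 6, 7}
Set of 0: {0, 1, 2, 3, 4, 5, 6, 7}; 1 is a member.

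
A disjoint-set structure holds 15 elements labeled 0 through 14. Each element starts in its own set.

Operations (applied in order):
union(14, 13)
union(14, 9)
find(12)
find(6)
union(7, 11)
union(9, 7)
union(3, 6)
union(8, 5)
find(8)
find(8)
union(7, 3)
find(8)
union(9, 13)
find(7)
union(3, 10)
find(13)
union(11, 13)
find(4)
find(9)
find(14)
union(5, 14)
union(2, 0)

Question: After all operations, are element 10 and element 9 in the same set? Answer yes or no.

Step 1: union(14, 13) -> merged; set of 14 now {13, 14}
Step 2: union(14, 9) -> merged; set of 14 now {9, 13, 14}
Step 3: find(12) -> no change; set of 12 is {12}
Step 4: find(6) -> no change; set of 6 is {6}
Step 5: union(7, 11) -> merged; set of 7 now {7, 11}
Step 6: union(9, 7) -> merged; set of 9 now {7, 9, 11, 13, 14}
Step 7: union(3, 6) -> merged; set of 3 now {3, 6}
Step 8: union(8, 5) -> merged; set of 8 now {5, 8}
Step 9: find(8) -> no change; set of 8 is {5, 8}
Step 10: find(8) -> no change; set of 8 is {5, 8}
Step 11: union(7, 3) -> merged; set of 7 now {3, 6, 7, 9, 11, 13, 14}
Step 12: find(8) -> no change; set of 8 is {5, 8}
Step 13: union(9, 13) -> already same set; set of 9 now {3, 6, 7, 9, 11, 13, 14}
Step 14: find(7) -> no change; set of 7 is {3, 6, 7, 9, 11, 13, 14}
Step 15: union(3, 10) -> merged; set of 3 now {3, 6, 7, 9, 10, 11, 13, 14}
Step 16: find(13) -> no change; set of 13 is {3, 6, 7, 9, 10, 11, 13, 14}
Step 17: union(11, 13) -> already same set; set of 11 now {3, 6, 7, 9, 10, 11, 13, 14}
Step 18: find(4) -> no change; set of 4 is {4}
Step 19: find(9) -> no change; set of 9 is {3, 6, 7, 9, 10, 11, 13, 14}
Step 20: find(14) -> no change; set of 14 is {3, 6, 7, 9, 10, 11, 13, 14}
Step 21: union(5, 14) -> merged; set of 5 now {3, 5, 6, 7, 8, 9, 10, 11, 13, 14}
Step 22: union(2, 0) -> merged; set of 2 now {0, 2}
Set of 10: {3, 5, 6, 7, 8, 9, 10, 11, 13, 14}; 9 is a member.

Answer: yes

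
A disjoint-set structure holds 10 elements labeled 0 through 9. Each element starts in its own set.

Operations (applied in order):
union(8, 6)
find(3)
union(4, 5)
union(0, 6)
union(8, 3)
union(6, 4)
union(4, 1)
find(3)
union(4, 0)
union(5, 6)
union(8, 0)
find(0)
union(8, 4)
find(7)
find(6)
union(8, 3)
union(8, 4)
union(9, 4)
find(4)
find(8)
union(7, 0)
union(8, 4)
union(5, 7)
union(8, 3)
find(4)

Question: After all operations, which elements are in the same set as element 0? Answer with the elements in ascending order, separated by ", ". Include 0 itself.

Answer: 0, 1, 3, 4, 5, 6, 7, 8, 9

Derivation:
Step 1: union(8, 6) -> merged; set of 8 now {6, 8}
Step 2: find(3) -> no change; set of 3 is {3}
Step 3: union(4, 5) -> merged; set of 4 now {4, 5}
Step 4: union(0, 6) -> merged; set of 0 now {0, 6, 8}
Step 5: union(8, 3) -> merged; set of 8 now {0, 3, 6, 8}
Step 6: union(6, 4) -> merged; set of 6 now {0, 3, 4, 5, 6, 8}
Step 7: union(4, 1) -> merged; set of 4 now {0, 1, 3, 4, 5, 6, 8}
Step 8: find(3) -> no change; set of 3 is {0, 1, 3, 4, 5, 6, 8}
Step 9: union(4, 0) -> already same set; set of 4 now {0, 1, 3, 4, 5, 6, 8}
Step 10: union(5, 6) -> already same set; set of 5 now {0, 1, 3, 4, 5, 6, 8}
Step 11: union(8, 0) -> already same set; set of 8 now {0, 1, 3, 4, 5, 6, 8}
Step 12: find(0) -> no change; set of 0 is {0, 1, 3, 4, 5, 6, 8}
Step 13: union(8, 4) -> already same set; set of 8 now {0, 1, 3, 4, 5, 6, 8}
Step 14: find(7) -> no change; set of 7 is {7}
Step 15: find(6) -> no change; set of 6 is {0, 1, 3, 4, 5, 6, 8}
Step 16: union(8, 3) -> already same set; set of 8 now {0, 1, 3, 4, 5, 6, 8}
Step 17: union(8, 4) -> already same set; set of 8 now {0, 1, 3, 4, 5, 6, 8}
Step 18: union(9, 4) -> merged; set of 9 now {0, 1, 3, 4, 5, 6, 8, 9}
Step 19: find(4) -> no change; set of 4 is {0, 1, 3, 4, 5, 6, 8, 9}
Step 20: find(8) -> no change; set of 8 is {0, 1, 3, 4, 5, 6, 8, 9}
Step 21: union(7, 0) -> merged; set of 7 now {0, 1, 3, 4, 5, 6, 7, 8, 9}
Step 22: union(8, 4) -> already same set; set of 8 now {0, 1, 3, 4, 5, 6, 7, 8, 9}
Step 23: union(5, 7) -> already same set; set of 5 now {0, 1, 3, 4, 5, 6, 7, 8, 9}
Step 24: union(8, 3) -> already same set; set of 8 now {0, 1, 3, 4, 5, 6, 7, 8, 9}
Step 25: find(4) -> no change; set of 4 is {0, 1, 3, 4, 5, 6, 7, 8, 9}
Component of 0: {0, 1, 3, 4, 5, 6, 7, 8, 9}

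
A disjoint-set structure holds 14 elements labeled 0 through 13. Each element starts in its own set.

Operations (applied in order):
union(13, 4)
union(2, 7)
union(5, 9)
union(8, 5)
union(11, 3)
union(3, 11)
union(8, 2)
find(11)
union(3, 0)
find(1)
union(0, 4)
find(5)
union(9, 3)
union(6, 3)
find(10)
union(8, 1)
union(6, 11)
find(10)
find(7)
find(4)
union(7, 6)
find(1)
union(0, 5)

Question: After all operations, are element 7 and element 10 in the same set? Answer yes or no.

Step 1: union(13, 4) -> merged; set of 13 now {4, 13}
Step 2: union(2, 7) -> merged; set of 2 now {2, 7}
Step 3: union(5, 9) -> merged; set of 5 now {5, 9}
Step 4: union(8, 5) -> merged; set of 8 now {5, 8, 9}
Step 5: union(11, 3) -> merged; set of 11 now {3, 11}
Step 6: union(3, 11) -> already same set; set of 3 now {3, 11}
Step 7: union(8, 2) -> merged; set of 8 now {2, 5, 7, 8, 9}
Step 8: find(11) -> no change; set of 11 is {3, 11}
Step 9: union(3, 0) -> merged; set of 3 now {0, 3, 11}
Step 10: find(1) -> no change; set of 1 is {1}
Step 11: union(0, 4) -> merged; set of 0 now {0, 3, 4, 11, 13}
Step 12: find(5) -> no change; set of 5 is {2, 5, 7, 8, 9}
Step 13: union(9, 3) -> merged; set of 9 now {0, 2, 3, 4, 5, 7, 8, 9, 11, 13}
Step 14: union(6, 3) -> merged; set of 6 now {0, 2, 3, 4, 5, 6, 7, 8, 9, 11, 13}
Step 15: find(10) -> no change; set of 10 is {10}
Step 16: union(8, 1) -> merged; set of 8 now {0, 1, 2, 3, 4, 5, 6, 7, 8, 9, 11, 13}
Step 17: union(6, 11) -> already same set; set of 6 now {0, 1, 2, 3, 4, 5, 6, 7, 8, 9, 11, 13}
Step 18: find(10) -> no change; set of 10 is {10}
Step 19: find(7) -> no change; set of 7 is {0, 1, 2, 3, 4, 5, 6, 7, 8, 9, 11, 13}
Step 20: find(4) -> no change; set of 4 is {0, 1, 2, 3, 4, 5, 6, 7, 8, 9, 11, 13}
Step 21: union(7, 6) -> already same set; set of 7 now {0, 1, 2, 3, 4, 5, 6, 7, 8, 9, 11, 13}
Step 22: find(1) -> no change; set of 1 is {0, 1, 2, 3, 4, 5, 6, 7, 8, 9, 11, 13}
Step 23: union(0, 5) -> already same set; set of 0 now {0, 1, 2, 3, 4, 5, 6, 7, 8, 9, 11, 13}
Set of 7: {0, 1, 2, 3, 4, 5, 6, 7, 8, 9, 11, 13}; 10 is not a member.

Answer: no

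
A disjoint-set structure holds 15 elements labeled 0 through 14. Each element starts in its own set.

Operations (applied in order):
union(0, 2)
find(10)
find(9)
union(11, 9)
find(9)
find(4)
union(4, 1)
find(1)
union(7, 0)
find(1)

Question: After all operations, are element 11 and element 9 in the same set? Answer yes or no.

Step 1: union(0, 2) -> merged; set of 0 now {0, 2}
Step 2: find(10) -> no change; set of 10 is {10}
Step 3: find(9) -> no change; set of 9 is {9}
Step 4: union(11, 9) -> merged; set of 11 now {9, 11}
Step 5: find(9) -> no change; set of 9 is {9, 11}
Step 6: find(4) -> no change; set of 4 is {4}
Step 7: union(4, 1) -> merged; set of 4 now {1, 4}
Step 8: find(1) -> no change; set of 1 is {1, 4}
Step 9: union(7, 0) -> merged; set of 7 now {0, 2, 7}
Step 10: find(1) -> no change; set of 1 is {1, 4}
Set of 11: {9, 11}; 9 is a member.

Answer: yes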